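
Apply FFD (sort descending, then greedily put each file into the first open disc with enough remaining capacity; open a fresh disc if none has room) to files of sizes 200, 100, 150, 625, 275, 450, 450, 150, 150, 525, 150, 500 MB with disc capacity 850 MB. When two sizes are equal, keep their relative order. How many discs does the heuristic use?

Sorted descending: 625, 525, 500, 450, 450, 275, 200, 150, 150, 150, 150, 100.
  625 → disc 1 (new)  [load 625/850]
  525 → disc 2 (new)  [load 525/850]
  500 → disc 3 (new)  [load 500/850]
  450 → disc 4 (new)  [load 450/850]
  450 → disc 5 (new)  [load 450/850]
  275 → disc 2  [load 800/850]
  200 → disc 1  [load 825/850]
  150 → disc 3  [load 650/850]
  150 → disc 3  [load 800/850]
  150 → disc 4  [load 600/850]
  150 → disc 4  [load 750/850]
  100 → disc 4  [load 850/850]
5 discs opened.

5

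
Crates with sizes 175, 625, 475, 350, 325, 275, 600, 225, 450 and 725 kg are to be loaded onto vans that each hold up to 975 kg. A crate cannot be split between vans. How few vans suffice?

5

Total = 725 + 625 + 600 + 475 + 450 + 350 + 325 + 275 + 225 + 175 = 4225 kg.
Lower bound: ⌈4225/975⌉ = 5 vans.
A packing using 5 vans:
  van 1: 725 + 225 = 950
  van 2: 625 + 350 = 975
  van 3: 600 + 325 = 925
  van 4: 475 + 450 = 925
  van 5: 275 + 175 = 450
This matches the lower bound, so 5 is optimal.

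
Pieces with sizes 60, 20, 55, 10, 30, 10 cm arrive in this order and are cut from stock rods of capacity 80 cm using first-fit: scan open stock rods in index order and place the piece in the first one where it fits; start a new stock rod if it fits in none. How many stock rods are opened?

  60 → stock rod 1 (new)  [load 60/80]
  20 → stock rod 1  [load 80/80]
  55 → stock rod 2 (new)  [load 55/80]
  10 → stock rod 2  [load 65/80]
  30 → stock rod 3 (new)  [load 30/80]
  10 → stock rod 2  [load 75/80]
3 stock rods opened.

3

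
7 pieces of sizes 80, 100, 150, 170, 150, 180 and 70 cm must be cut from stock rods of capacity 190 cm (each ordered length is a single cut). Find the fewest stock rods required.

6

Total = 180 + 170 + 150 + 150 + 100 + 80 + 70 = 900 cm.
Lower bound: ⌈900/190⌉ = 5 stock rods.
A packing using 6 stock rods:
  stock rod 1: 180 = 180
  stock rod 2: 170 = 170
  stock rod 3: 150 = 150
  stock rod 4: 150 = 150
  stock rod 5: 100 + 80 = 180
  stock rod 6: 70 = 70
No arrangement into 5 stock rods stays within capacity, so 6 is optimal.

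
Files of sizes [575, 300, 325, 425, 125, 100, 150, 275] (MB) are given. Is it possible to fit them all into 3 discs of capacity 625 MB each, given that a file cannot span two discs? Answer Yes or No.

Total = 2275 MB; ⌈2275/625⌉ = 4.
At least 4 discs are required, but only 3 are allowed.

No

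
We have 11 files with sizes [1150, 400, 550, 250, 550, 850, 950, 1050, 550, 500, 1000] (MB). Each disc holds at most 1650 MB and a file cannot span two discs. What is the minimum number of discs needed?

Total = 1150 + 1050 + 1000 + 950 + 850 + 550 + 550 + 550 + 500 + 400 + 250 = 7800 MB.
Lower bound: ⌈7800/1650⌉ = 5 discs.
A packing using 5 discs:
  disc 1: 1150 + 500 = 1650
  disc 2: 1050 + 550 = 1600
  disc 3: 1000 + 550 = 1550
  disc 4: 950 + 550 = 1500
  disc 5: 850 + 400 + 250 = 1500
This matches the lower bound, so 5 is optimal.

5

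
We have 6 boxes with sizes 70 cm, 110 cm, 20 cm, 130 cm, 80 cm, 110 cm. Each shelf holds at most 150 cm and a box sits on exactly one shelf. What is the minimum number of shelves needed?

4

Total = 130 + 110 + 110 + 80 + 70 + 20 = 520 cm.
Lower bound: ⌈520/150⌉ = 4 shelves.
A packing using 4 shelves:
  shelf 1: 130 + 20 = 150
  shelf 2: 110 = 110
  shelf 3: 110 = 110
  shelf 4: 80 + 70 = 150
This matches the lower bound, so 4 is optimal.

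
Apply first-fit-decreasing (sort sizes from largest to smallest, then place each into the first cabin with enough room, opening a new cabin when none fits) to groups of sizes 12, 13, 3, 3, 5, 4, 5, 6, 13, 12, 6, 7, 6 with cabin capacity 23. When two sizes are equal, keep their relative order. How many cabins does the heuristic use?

5

Sorted descending: 13, 13, 12, 12, 7, 6, 6, 6, 5, 5, 4, 3, 3.
  13 → cabin 1 (new)  [load 13/23]
  13 → cabin 2 (new)  [load 13/23]
  12 → cabin 3 (new)  [load 12/23]
  12 → cabin 4 (new)  [load 12/23]
  7 → cabin 1  [load 20/23]
  6 → cabin 2  [load 19/23]
  6 → cabin 3  [load 18/23]
  6 → cabin 4  [load 18/23]
  5 → cabin 3  [load 23/23]
  5 → cabin 4  [load 23/23]
  4 → cabin 2  [load 23/23]
  3 → cabin 1  [load 23/23]
  3 → cabin 5 (new)  [load 3/23]
5 cabins opened.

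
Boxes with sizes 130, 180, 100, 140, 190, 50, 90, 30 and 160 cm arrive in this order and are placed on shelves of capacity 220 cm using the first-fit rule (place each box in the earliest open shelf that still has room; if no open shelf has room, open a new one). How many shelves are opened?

  130 → shelf 1 (new)  [load 130/220]
  180 → shelf 2 (new)  [load 180/220]
  100 → shelf 3 (new)  [load 100/220]
  140 → shelf 4 (new)  [load 140/220]
  190 → shelf 5 (new)  [load 190/220]
  50 → shelf 1  [load 180/220]
  90 → shelf 3  [load 190/220]
  30 → shelf 1  [load 210/220]
  160 → shelf 6 (new)  [load 160/220]
6 shelves opened.

6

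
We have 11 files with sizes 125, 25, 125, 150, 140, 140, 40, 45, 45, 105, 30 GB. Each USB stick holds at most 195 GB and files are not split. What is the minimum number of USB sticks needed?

Total = 150 + 140 + 140 + 125 + 125 + 105 + 45 + 45 + 40 + 30 + 25 = 970 GB.
Lower bound: ⌈970/195⌉ = 5 USB sticks.
Also, 6 files each exceed 195/2 GB, and no two of those can share a USB stick, so at least 6 USB sticks are needed.
A packing using 6 USB sticks:
  USB stick 1: 150 + 45 = 195
  USB stick 2: 140 + 45 = 185
  USB stick 3: 140 + 40 = 180
  USB stick 4: 125 + 30 + 25 = 180
  USB stick 5: 125 = 125
  USB stick 6: 105 = 105
This matches the lower bound, so 6 is optimal.

6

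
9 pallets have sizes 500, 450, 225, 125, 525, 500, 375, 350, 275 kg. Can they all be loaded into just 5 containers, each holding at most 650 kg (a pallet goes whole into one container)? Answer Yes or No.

No

Total = 3325 kg; ⌈3325/650⌉ = 6.
At least 6 containers are required, but only 5 are allowed.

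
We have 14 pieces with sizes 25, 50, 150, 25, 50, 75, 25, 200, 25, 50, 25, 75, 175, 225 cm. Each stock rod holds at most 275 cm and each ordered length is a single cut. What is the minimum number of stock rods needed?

5

Total = 225 + 200 + 175 + 150 + 75 + 75 + 50 + 50 + 50 + 25 + 25 + 25 + 25 + 25 = 1175 cm.
Lower bound: ⌈1175/275⌉ = 5 stock rods.
A packing using 5 stock rods:
  stock rod 1: 225 + 50 = 275
  stock rod 2: 200 + 75 = 275
  stock rod 3: 175 + 75 + 25 = 275
  stock rod 4: 150 + 50 + 50 + 25 = 275
  stock rod 5: 25 + 25 + 25 = 75
This matches the lower bound, so 5 is optimal.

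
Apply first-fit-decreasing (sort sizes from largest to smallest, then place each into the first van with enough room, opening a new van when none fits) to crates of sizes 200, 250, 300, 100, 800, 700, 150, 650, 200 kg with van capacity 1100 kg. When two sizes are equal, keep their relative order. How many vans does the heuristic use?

Sorted descending: 800, 700, 650, 300, 250, 200, 200, 150, 100.
  800 → van 1 (new)  [load 800/1100]
  700 → van 2 (new)  [load 700/1100]
  650 → van 3 (new)  [load 650/1100]
  300 → van 1  [load 1100/1100]
  250 → van 2  [load 950/1100]
  200 → van 3  [load 850/1100]
  200 → van 3  [load 1050/1100]
  150 → van 2  [load 1100/1100]
  100 → van 4 (new)  [load 100/1100]
4 vans opened.

4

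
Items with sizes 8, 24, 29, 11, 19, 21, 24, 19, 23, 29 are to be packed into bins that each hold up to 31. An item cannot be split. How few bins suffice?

8

Total = 29 + 29 + 24 + 24 + 23 + 21 + 19 + 19 + 11 + 8 = 207.
Lower bound: ⌈207/31⌉ = 7 bins.
Also, 8 items each exceed 31/2, and no two of those can share a bin, so at least 8 bins are needed.
A packing using 8 bins:
  bin 1: 29 = 29
  bin 2: 29 = 29
  bin 3: 24 = 24
  bin 4: 24 = 24
  bin 5: 23 + 8 = 31
  bin 6: 21 = 21
  bin 7: 19 + 11 = 30
  bin 8: 19 = 19
This matches the lower bound, so 8 is optimal.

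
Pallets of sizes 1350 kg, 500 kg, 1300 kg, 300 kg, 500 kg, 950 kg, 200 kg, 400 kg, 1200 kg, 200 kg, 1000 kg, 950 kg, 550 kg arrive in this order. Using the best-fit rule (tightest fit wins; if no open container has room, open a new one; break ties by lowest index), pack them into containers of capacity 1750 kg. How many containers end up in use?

7

  1350 → container 1 (new)  [load 1350/1750]
  500 → container 2 (new)  [load 500/1750]
  1300 → container 3 (new)  [load 1300/1750]
  300 → container 1  [load 1650/1750]
  500 → container 2  [load 1000/1750]
  950 → container 4 (new)  [load 950/1750]
  200 → container 3  [load 1500/1750]
  400 → container 2  [load 1400/1750]
  1200 → container 5 (new)  [load 1200/1750]
  200 → container 3  [load 1700/1750]
  1000 → container 6 (new)  [load 1000/1750]
  950 → container 7 (new)  [load 950/1750]
  550 → container 5  [load 1750/1750]
7 containers opened.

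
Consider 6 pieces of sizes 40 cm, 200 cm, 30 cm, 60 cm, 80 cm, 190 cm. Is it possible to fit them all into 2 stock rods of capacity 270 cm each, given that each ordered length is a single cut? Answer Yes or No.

Total = 600 cm; ⌈600/270⌉ = 3.
At least 3 stock rods are required, but only 2 are allowed.

No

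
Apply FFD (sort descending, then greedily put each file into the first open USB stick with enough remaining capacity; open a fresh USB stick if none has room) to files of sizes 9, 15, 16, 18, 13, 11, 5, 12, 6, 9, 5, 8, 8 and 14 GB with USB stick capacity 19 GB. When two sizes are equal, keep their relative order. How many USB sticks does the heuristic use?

9

Sorted descending: 18, 16, 15, 14, 13, 12, 11, 9, 9, 8, 8, 6, 5, 5.
  18 → USB stick 1 (new)  [load 18/19]
  16 → USB stick 2 (new)  [load 16/19]
  15 → USB stick 3 (new)  [load 15/19]
  14 → USB stick 4 (new)  [load 14/19]
  13 → USB stick 5 (new)  [load 13/19]
  12 → USB stick 6 (new)  [load 12/19]
  11 → USB stick 7 (new)  [load 11/19]
  9 → USB stick 8 (new)  [load 9/19]
  9 → USB stick 8  [load 18/19]
  8 → USB stick 7  [load 19/19]
  8 → USB stick 9 (new)  [load 8/19]
  6 → USB stick 5  [load 19/19]
  5 → USB stick 4  [load 19/19]
  5 → USB stick 6  [load 17/19]
9 USB sticks opened.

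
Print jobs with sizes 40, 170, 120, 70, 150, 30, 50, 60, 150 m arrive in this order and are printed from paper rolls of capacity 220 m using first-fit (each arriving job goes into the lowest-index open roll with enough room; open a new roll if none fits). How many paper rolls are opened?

  40 → roll 1 (new)  [load 40/220]
  170 → roll 1  [load 210/220]
  120 → roll 2 (new)  [load 120/220]
  70 → roll 2  [load 190/220]
  150 → roll 3 (new)  [load 150/220]
  30 → roll 2  [load 220/220]
  50 → roll 3  [load 200/220]
  60 → roll 4 (new)  [load 60/220]
  150 → roll 4  [load 210/220]
4 paper rolls opened.

4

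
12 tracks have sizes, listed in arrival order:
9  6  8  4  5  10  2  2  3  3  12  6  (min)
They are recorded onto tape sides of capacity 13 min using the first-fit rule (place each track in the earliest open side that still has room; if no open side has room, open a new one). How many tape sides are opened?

6

  9 → side 1 (new)  [load 9/13]
  6 → side 2 (new)  [load 6/13]
  8 → side 3 (new)  [load 8/13]
  4 → side 1  [load 13/13]
  5 → side 2  [load 11/13]
  10 → side 4 (new)  [load 10/13]
  2 → side 2  [load 13/13]
  2 → side 3  [load 10/13]
  3 → side 3  [load 13/13]
  3 → side 4  [load 13/13]
  12 → side 5 (new)  [load 12/13]
  6 → side 6 (new)  [load 6/13]
6 tape sides opened.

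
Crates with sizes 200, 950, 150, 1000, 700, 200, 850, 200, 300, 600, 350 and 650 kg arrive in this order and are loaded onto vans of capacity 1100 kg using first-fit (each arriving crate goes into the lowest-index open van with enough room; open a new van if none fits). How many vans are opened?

6

  200 → van 1 (new)  [load 200/1100]
  950 → van 2 (new)  [load 950/1100]
  150 → van 1  [load 350/1100]
  1000 → van 3 (new)  [load 1000/1100]
  700 → van 1  [load 1050/1100]
  200 → van 4 (new)  [load 200/1100]
  850 → van 4  [load 1050/1100]
  200 → van 5 (new)  [load 200/1100]
  300 → van 5  [load 500/1100]
  600 → van 5  [load 1100/1100]
  350 → van 6 (new)  [load 350/1100]
  650 → van 6  [load 1000/1100]
6 vans opened.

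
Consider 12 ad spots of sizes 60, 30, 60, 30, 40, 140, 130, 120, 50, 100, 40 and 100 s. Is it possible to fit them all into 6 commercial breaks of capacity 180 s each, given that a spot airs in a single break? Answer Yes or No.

Yes

A valid assignment using 6 commercial breaks:
  break 1: 140 + 40 = 180
  break 2: 130 + 50 = 180
  break 3: 120 + 60 = 180
  break 4: 100 + 60 = 160
  break 5: 100 + 40 + 30 = 170
  break 6: 30 = 30
Every load is within 180 s, so 6 commercial breaks suffice.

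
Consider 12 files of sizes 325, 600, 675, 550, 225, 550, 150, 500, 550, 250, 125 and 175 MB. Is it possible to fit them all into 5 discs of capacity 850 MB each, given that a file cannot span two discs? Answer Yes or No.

Total = 4675 MB; ⌈4675/850⌉ = 6.
At least 6 discs are required, but only 5 are allowed.

No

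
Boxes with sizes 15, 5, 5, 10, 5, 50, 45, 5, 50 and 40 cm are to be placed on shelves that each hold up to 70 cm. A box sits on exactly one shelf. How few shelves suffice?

Total = 50 + 50 + 45 + 40 + 15 + 10 + 5 + 5 + 5 + 5 = 230 cm.
Lower bound: ⌈230/70⌉ = 4 shelves.
A packing using 4 shelves:
  shelf 1: 50 + 15 + 5 = 70
  shelf 2: 50 + 10 + 5 + 5 = 70
  shelf 3: 45 + 5 = 50
  shelf 4: 40 = 40
This matches the lower bound, so 4 is optimal.

4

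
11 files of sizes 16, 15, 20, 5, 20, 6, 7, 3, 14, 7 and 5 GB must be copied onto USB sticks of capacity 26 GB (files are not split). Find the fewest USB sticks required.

5

Total = 20 + 20 + 16 + 15 + 14 + 7 + 7 + 6 + 5 + 5 + 3 = 118 GB.
Lower bound: ⌈118/26⌉ = 5 USB sticks.
A packing using 5 USB sticks:
  USB stick 1: 20 + 6 = 26
  USB stick 2: 20 + 5 = 25
  USB stick 3: 16 + 7 + 3 = 26
  USB stick 4: 15 + 7 = 22
  USB stick 5: 14 + 5 = 19
This matches the lower bound, so 5 is optimal.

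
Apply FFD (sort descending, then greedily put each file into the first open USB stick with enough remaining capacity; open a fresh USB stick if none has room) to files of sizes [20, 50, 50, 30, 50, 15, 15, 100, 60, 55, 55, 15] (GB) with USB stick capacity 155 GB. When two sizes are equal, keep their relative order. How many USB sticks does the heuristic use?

4

Sorted descending: 100, 60, 55, 55, 50, 50, 50, 30, 20, 15, 15, 15.
  100 → USB stick 1 (new)  [load 100/155]
  60 → USB stick 2 (new)  [load 60/155]
  55 → USB stick 1  [load 155/155]
  55 → USB stick 2  [load 115/155]
  50 → USB stick 3 (new)  [load 50/155]
  50 → USB stick 3  [load 100/155]
  50 → USB stick 3  [load 150/155]
  30 → USB stick 2  [load 145/155]
  20 → USB stick 4 (new)  [load 20/155]
  15 → USB stick 4  [load 35/155]
  15 → USB stick 4  [load 50/155]
  15 → USB stick 4  [load 65/155]
4 USB sticks opened.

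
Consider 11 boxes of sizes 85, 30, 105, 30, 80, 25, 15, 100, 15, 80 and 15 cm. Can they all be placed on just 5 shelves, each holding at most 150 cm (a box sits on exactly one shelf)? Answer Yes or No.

Yes

A valid assignment using 5 shelves:
  shelf 1: 105 + 30 + 15 = 150
  shelf 2: 100 + 30 + 15 = 145
  shelf 3: 85 + 25 + 15 = 125
  shelf 4: 80 = 80
  shelf 5: 80 = 80
Every load is within 150 cm, so 5 shelves suffice.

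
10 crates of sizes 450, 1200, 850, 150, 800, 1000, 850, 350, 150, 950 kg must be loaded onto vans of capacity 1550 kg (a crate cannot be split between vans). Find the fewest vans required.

6

Total = 1200 + 1000 + 950 + 850 + 850 + 800 + 450 + 350 + 150 + 150 = 6750 kg.
Lower bound: ⌈6750/1550⌉ = 5 vans.
Also, 6 crates each exceed 775 kg, and no two of those can share a van, so at least 6 vans are needed.
A packing using 6 vans:
  van 1: 1200 + 350 = 1550
  van 2: 1000 + 450 = 1450
  van 3: 950 + 150 + 150 = 1250
  van 4: 850 = 850
  van 5: 850 = 850
  van 6: 800 = 800
This matches the lower bound, so 6 is optimal.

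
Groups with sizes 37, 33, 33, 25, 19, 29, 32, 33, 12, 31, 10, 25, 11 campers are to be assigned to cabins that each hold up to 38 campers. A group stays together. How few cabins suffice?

10

Total = 37 + 33 + 33 + 33 + 32 + 31 + 29 + 25 + 25 + 19 + 12 + 11 + 10 = 330 campers.
Lower bound: ⌈330/38⌉ = 9 cabins.
A packing using 10 cabins:
  cabin 1: 37 = 37
  cabin 2: 33 = 33
  cabin 3: 33 = 33
  cabin 4: 33 = 33
  cabin 5: 32 = 32
  cabin 6: 31 = 31
  cabin 7: 29 = 29
  cabin 8: 25 + 12 = 37
  cabin 9: 25 + 11 = 36
  cabin 10: 19 + 10 = 29
No arrangement into 9 cabins stays within capacity, so 10 is optimal.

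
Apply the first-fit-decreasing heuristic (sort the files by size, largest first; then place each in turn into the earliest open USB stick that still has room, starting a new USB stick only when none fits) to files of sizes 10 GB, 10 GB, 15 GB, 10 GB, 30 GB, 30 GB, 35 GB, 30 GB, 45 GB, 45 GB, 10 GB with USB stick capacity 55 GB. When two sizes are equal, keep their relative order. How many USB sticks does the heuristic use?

6

Sorted descending: 45, 45, 35, 30, 30, 30, 15, 10, 10, 10, 10.
  45 → USB stick 1 (new)  [load 45/55]
  45 → USB stick 2 (new)  [load 45/55]
  35 → USB stick 3 (new)  [load 35/55]
  30 → USB stick 4 (new)  [load 30/55]
  30 → USB stick 5 (new)  [load 30/55]
  30 → USB stick 6 (new)  [load 30/55]
  15 → USB stick 3  [load 50/55]
  10 → USB stick 1  [load 55/55]
  10 → USB stick 2  [load 55/55]
  10 → USB stick 4  [load 40/55]
  10 → USB stick 4  [load 50/55]
6 USB sticks opened.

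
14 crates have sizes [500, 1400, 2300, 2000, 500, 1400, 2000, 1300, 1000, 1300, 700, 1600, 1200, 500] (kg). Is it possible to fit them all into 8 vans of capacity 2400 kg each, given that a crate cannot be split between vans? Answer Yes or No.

Total = 17700 kg; ⌈17700/2400⌉ = 8.
The bound of 8 does not rule out 8, but exhaustive search shows no assignment into 8 vans of capacity 2400 kg exists — the minimum is 9.

No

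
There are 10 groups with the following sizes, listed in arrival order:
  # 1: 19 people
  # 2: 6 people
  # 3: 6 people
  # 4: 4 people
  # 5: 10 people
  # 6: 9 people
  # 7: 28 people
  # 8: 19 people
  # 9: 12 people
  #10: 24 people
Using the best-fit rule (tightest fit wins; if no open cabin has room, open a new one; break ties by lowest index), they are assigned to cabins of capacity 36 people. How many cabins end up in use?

5

  19 → cabin 1 (new)  [load 19/36]
  6 → cabin 1  [load 25/36]
  6 → cabin 1  [load 31/36]
  4 → cabin 1  [load 35/36]
  10 → cabin 2 (new)  [load 10/36]
  9 → cabin 2  [load 19/36]
  28 → cabin 3 (new)  [load 28/36]
  19 → cabin 4 (new)  [load 19/36]
  12 → cabin 2  [load 31/36]
  24 → cabin 5 (new)  [load 24/36]
5 cabins opened.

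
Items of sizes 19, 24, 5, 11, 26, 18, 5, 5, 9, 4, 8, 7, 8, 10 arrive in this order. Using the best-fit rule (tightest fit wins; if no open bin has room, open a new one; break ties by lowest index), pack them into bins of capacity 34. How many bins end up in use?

  19 → bin 1 (new)  [load 19/34]
  24 → bin 2 (new)  [load 24/34]
  5 → bin 2  [load 29/34]
  11 → bin 1  [load 30/34]
  26 → bin 3 (new)  [load 26/34]
  18 → bin 4 (new)  [load 18/34]
  5 → bin 2  [load 34/34]
  5 → bin 3  [load 31/34]
  9 → bin 4  [load 27/34]
  4 → bin 1  [load 34/34]
  8 → bin 5 (new)  [load 8/34]
  7 → bin 4  [load 34/34]
  8 → bin 5  [load 16/34]
  10 → bin 5  [load 26/34]
5 bins opened.

5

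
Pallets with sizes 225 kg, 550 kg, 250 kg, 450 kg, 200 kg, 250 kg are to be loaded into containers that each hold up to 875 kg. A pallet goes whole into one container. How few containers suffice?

Total = 550 + 450 + 250 + 250 + 225 + 200 = 1925 kg.
Lower bound: ⌈1925/875⌉ = 3 containers.
A packing using 3 containers:
  container 1: 550 + 250 = 800
  container 2: 450 + 250 = 700
  container 3: 225 + 200 = 425
This matches the lower bound, so 3 is optimal.

3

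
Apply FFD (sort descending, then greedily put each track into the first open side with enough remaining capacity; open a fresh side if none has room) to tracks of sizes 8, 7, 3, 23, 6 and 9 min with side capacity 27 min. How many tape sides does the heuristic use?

Sorted descending: 23, 9, 8, 7, 6, 3.
  23 → side 1 (new)  [load 23/27]
  9 → side 2 (new)  [load 9/27]
  8 → side 2  [load 17/27]
  7 → side 2  [load 24/27]
  6 → side 3 (new)  [load 6/27]
  3 → side 1  [load 26/27]
3 tape sides opened.

3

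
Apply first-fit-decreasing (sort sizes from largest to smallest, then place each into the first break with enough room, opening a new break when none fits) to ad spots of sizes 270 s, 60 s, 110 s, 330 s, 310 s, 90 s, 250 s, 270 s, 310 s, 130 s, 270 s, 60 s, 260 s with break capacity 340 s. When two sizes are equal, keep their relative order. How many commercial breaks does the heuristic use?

Sorted descending: 330, 310, 310, 270, 270, 270, 260, 250, 130, 110, 90, 60, 60.
  330 → break 1 (new)  [load 330/340]
  310 → break 2 (new)  [load 310/340]
  310 → break 3 (new)  [load 310/340]
  270 → break 4 (new)  [load 270/340]
  270 → break 5 (new)  [load 270/340]
  270 → break 6 (new)  [load 270/340]
  260 → break 7 (new)  [load 260/340]
  250 → break 8 (new)  [load 250/340]
  130 → break 9 (new)  [load 130/340]
  110 → break 9  [load 240/340]
  90 → break 8  [load 340/340]
  60 → break 4  [load 330/340]
  60 → break 5  [load 330/340]
9 commercial breaks opened.

9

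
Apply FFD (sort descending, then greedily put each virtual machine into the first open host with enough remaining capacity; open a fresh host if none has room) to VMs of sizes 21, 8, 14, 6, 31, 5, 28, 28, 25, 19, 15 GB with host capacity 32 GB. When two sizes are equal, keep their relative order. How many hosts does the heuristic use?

Sorted descending: 31, 28, 28, 25, 21, 19, 15, 14, 8, 6, 5.
  31 → host 1 (new)  [load 31/32]
  28 → host 2 (new)  [load 28/32]
  28 → host 3 (new)  [load 28/32]
  25 → host 4 (new)  [load 25/32]
  21 → host 5 (new)  [load 21/32]
  19 → host 6 (new)  [load 19/32]
  15 → host 7 (new)  [load 15/32]
  14 → host 7  [load 29/32]
  8 → host 5  [load 29/32]
  6 → host 4  [load 31/32]
  5 → host 6  [load 24/32]
7 hosts opened.

7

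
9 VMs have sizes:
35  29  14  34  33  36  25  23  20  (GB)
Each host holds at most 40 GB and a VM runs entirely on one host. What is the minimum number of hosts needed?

Total = 36 + 35 + 34 + 33 + 29 + 25 + 23 + 20 + 14 = 249 GB.
Lower bound: ⌈249/40⌉ = 7 hosts.
A packing using 8 hosts:
  host 1: 36 = 36
  host 2: 35 = 35
  host 3: 34 = 34
  host 4: 33 = 33
  host 5: 29 = 29
  host 6: 25 + 14 = 39
  host 7: 23 = 23
  host 8: 20 = 20
No arrangement into 7 hosts stays within capacity, so 8 is optimal.

8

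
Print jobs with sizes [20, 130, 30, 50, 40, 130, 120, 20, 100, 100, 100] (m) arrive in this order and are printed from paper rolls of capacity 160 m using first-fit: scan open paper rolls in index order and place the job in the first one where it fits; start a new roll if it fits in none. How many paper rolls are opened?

7

  20 → roll 1 (new)  [load 20/160]
  130 → roll 1  [load 150/160]
  30 → roll 2 (new)  [load 30/160]
  50 → roll 2  [load 80/160]
  40 → roll 2  [load 120/160]
  130 → roll 3 (new)  [load 130/160]
  120 → roll 4 (new)  [load 120/160]
  20 → roll 2  [load 140/160]
  100 → roll 5 (new)  [load 100/160]
  100 → roll 6 (new)  [load 100/160]
  100 → roll 7 (new)  [load 100/160]
7 paper rolls opened.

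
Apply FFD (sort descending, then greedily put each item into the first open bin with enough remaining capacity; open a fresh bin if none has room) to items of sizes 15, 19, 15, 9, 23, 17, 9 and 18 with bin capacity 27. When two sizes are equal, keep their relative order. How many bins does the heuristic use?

6

Sorted descending: 23, 19, 18, 17, 15, 15, 9, 9.
  23 → bin 1 (new)  [load 23/27]
  19 → bin 2 (new)  [load 19/27]
  18 → bin 3 (new)  [load 18/27]
  17 → bin 4 (new)  [load 17/27]
  15 → bin 5 (new)  [load 15/27]
  15 → bin 6 (new)  [load 15/27]
  9 → bin 3  [load 27/27]
  9 → bin 4  [load 26/27]
6 bins opened.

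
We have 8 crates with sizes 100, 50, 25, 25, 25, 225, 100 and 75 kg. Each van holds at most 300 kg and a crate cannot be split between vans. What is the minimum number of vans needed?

Total = 225 + 100 + 100 + 75 + 50 + 25 + 25 + 25 = 625 kg.
Lower bound: ⌈625/300⌉ = 3 vans.
A packing using 3 vans:
  van 1: 225 + 75 = 300
  van 2: 100 + 100 + 50 + 25 + 25 = 300
  van 3: 25 = 25
This matches the lower bound, so 3 is optimal.

3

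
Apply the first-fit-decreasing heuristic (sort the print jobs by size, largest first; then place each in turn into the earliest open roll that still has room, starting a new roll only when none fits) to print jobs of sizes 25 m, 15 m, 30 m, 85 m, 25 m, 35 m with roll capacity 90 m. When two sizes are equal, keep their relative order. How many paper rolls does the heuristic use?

Sorted descending: 85, 35, 30, 25, 25, 15.
  85 → roll 1 (new)  [load 85/90]
  35 → roll 2 (new)  [load 35/90]
  30 → roll 2  [load 65/90]
  25 → roll 2  [load 90/90]
  25 → roll 3 (new)  [load 25/90]
  15 → roll 3  [load 40/90]
3 paper rolls opened.

3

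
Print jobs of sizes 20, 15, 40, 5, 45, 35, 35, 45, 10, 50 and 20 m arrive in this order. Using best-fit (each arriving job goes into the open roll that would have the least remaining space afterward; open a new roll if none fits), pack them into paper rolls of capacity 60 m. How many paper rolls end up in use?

  20 → roll 1 (new)  [load 20/60]
  15 → roll 1  [load 35/60]
  40 → roll 2 (new)  [load 40/60]
  5 → roll 2  [load 45/60]
  45 → roll 3 (new)  [load 45/60]
  35 → roll 4 (new)  [load 35/60]
  35 → roll 5 (new)  [load 35/60]
  45 → roll 6 (new)  [load 45/60]
  10 → roll 2  [load 55/60]
  50 → roll 7 (new)  [load 50/60]
  20 → roll 1  [load 55/60]
7 paper rolls opened.

7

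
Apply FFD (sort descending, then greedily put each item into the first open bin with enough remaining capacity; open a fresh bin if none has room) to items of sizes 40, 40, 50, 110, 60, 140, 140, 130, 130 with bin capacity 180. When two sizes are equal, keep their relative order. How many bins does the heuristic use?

5

Sorted descending: 140, 140, 130, 130, 110, 60, 50, 40, 40.
  140 → bin 1 (new)  [load 140/180]
  140 → bin 2 (new)  [load 140/180]
  130 → bin 3 (new)  [load 130/180]
  130 → bin 4 (new)  [load 130/180]
  110 → bin 5 (new)  [load 110/180]
  60 → bin 5  [load 170/180]
  50 → bin 3  [load 180/180]
  40 → bin 1  [load 180/180]
  40 → bin 2  [load 180/180]
5 bins opened.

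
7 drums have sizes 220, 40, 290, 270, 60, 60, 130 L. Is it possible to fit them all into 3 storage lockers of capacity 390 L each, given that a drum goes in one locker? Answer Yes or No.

Yes

A valid assignment using 3 storage lockers:
  locker 1: 290 + 60 + 40 = 390
  locker 2: 270 + 60 = 330
  locker 3: 220 + 130 = 350
Every load is within 390 L, so 3 storage lockers suffice.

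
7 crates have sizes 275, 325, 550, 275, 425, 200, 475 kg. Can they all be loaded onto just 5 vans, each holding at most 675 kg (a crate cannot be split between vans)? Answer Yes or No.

A valid assignment using 5 vans:
  van 1: 550 = 550
  van 2: 475 + 200 = 675
  van 3: 425 = 425
  van 4: 325 + 275 = 600
  van 5: 275 = 275
Every load is within 675 kg, so 5 vans suffice.

Yes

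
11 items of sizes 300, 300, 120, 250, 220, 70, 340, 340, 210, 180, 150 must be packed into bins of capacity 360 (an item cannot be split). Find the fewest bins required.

8

Total = 340 + 340 + 300 + 300 + 250 + 220 + 210 + 180 + 150 + 120 + 70 = 2480.
Lower bound: ⌈2480/360⌉ = 7 bins.
A packing using 8 bins:
  bin 1: 340 = 340
  bin 2: 340 = 340
  bin 3: 300 = 300
  bin 4: 300 = 300
  bin 5: 250 + 70 = 320
  bin 6: 220 + 120 = 340
  bin 7: 210 + 150 = 360
  bin 8: 180 = 180
No arrangement into 7 bins stays within capacity, so 8 is optimal.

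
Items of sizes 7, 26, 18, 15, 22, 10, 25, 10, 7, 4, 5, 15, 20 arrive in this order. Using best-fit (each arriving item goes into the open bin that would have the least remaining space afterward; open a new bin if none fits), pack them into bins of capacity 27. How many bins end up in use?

  7 → bin 1 (new)  [load 7/27]
  26 → bin 2 (new)  [load 26/27]
  18 → bin 1  [load 25/27]
  15 → bin 3 (new)  [load 15/27]
  22 → bin 4 (new)  [load 22/27]
  10 → bin 3  [load 25/27]
  25 → bin 5 (new)  [load 25/27]
  10 → bin 6 (new)  [load 10/27]
  7 → bin 6  [load 17/27]
  4 → bin 4  [load 26/27]
  5 → bin 6  [load 22/27]
  15 → bin 7 (new)  [load 15/27]
  20 → bin 8 (new)  [load 20/27]
8 bins opened.

8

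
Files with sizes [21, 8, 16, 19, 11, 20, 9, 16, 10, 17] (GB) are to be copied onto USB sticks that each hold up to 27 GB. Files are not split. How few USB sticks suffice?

6

Total = 21 + 20 + 19 + 17 + 16 + 16 + 11 + 10 + 9 + 8 = 147 GB.
Lower bound: ⌈147/27⌉ = 6 USB sticks.
A packing using 6 USB sticks:
  USB stick 1: 21 = 21
  USB stick 2: 20 = 20
  USB stick 3: 19 + 8 = 27
  USB stick 4: 17 + 10 = 27
  USB stick 5: 16 + 11 = 27
  USB stick 6: 16 + 9 = 25
This matches the lower bound, so 6 is optimal.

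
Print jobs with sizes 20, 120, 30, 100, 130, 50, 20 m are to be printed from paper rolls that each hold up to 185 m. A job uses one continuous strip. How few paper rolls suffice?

Total = 130 + 120 + 100 + 50 + 30 + 20 + 20 = 470 m.
Lower bound: ⌈470/185⌉ = 3 paper rolls.
A packing using 3 paper rolls:
  roll 1: 130 + 50 = 180
  roll 2: 120 + 30 + 20 = 170
  roll 3: 100 + 20 = 120
This matches the lower bound, so 3 is optimal.

3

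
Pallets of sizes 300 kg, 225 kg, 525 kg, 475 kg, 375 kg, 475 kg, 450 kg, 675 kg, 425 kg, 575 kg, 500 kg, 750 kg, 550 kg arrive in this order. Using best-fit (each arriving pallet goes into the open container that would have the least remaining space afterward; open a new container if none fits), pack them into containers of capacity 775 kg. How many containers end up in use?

  300 → container 1 (new)  [load 300/775]
  225 → container 1  [load 525/775]
  525 → container 2 (new)  [load 525/775]
  475 → container 3 (new)  [load 475/775]
  375 → container 4 (new)  [load 375/775]
  475 → container 5 (new)  [load 475/775]
  450 → container 6 (new)  [load 450/775]
  675 → container 7 (new)  [load 675/775]
  425 → container 8 (new)  [load 425/775]
  575 → container 9 (new)  [load 575/775]
  500 → container 10 (new)  [load 500/775]
  750 → container 11 (new)  [load 750/775]
  550 → container 12 (new)  [load 550/775]
12 containers opened.

12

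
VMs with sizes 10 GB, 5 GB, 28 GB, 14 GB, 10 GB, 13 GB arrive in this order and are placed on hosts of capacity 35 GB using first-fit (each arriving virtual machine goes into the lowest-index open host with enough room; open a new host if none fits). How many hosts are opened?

3

  10 → host 1 (new)  [load 10/35]
  5 → host 1  [load 15/35]
  28 → host 2 (new)  [load 28/35]
  14 → host 1  [load 29/35]
  10 → host 3 (new)  [load 10/35]
  13 → host 3  [load 23/35]
3 hosts opened.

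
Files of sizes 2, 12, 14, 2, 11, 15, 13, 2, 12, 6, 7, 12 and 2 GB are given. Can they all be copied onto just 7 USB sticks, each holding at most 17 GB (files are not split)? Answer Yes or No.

No

Total = 110 GB; ⌈110/17⌉ = 7.
The bound of 7 does not rule out 7, but exhaustive search shows no assignment into 7 USB sticks of capacity 17 GB exists — the minimum is 8.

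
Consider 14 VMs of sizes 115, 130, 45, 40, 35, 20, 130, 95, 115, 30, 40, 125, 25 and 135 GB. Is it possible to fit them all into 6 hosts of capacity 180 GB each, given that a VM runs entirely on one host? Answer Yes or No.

Total = 1080 GB; ⌈1080/180⌉ = 6.
7 VMs each exceed half the capacity and cannot share a host, forcing at least 7 hosts.
At least 7 hosts are required, but only 6 are allowed.

No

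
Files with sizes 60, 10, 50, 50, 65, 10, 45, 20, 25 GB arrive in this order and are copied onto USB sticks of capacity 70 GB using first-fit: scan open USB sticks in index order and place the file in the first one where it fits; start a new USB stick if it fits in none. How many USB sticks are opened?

5

  60 → USB stick 1 (new)  [load 60/70]
  10 → USB stick 1  [load 70/70]
  50 → USB stick 2 (new)  [load 50/70]
  50 → USB stick 3 (new)  [load 50/70]
  65 → USB stick 4 (new)  [load 65/70]
  10 → USB stick 2  [load 60/70]
  45 → USB stick 5 (new)  [load 45/70]
  20 → USB stick 3  [load 70/70]
  25 → USB stick 5  [load 70/70]
5 USB sticks opened.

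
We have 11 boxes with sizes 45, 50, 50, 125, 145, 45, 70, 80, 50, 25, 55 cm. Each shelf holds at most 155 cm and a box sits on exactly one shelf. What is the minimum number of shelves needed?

Total = 145 + 125 + 80 + 70 + 55 + 50 + 50 + 50 + 45 + 45 + 25 = 740 cm.
Lower bound: ⌈740/155⌉ = 5 shelves.
A packing using 5 shelves:
  shelf 1: 145 = 145
  shelf 2: 125 + 25 = 150
  shelf 3: 80 + 70 = 150
  shelf 4: 55 + 50 + 50 = 155
  shelf 5: 50 + 45 + 45 = 140
This matches the lower bound, so 5 is optimal.

5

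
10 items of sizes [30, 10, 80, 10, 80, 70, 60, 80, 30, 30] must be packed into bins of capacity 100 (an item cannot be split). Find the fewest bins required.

6

Total = 80 + 80 + 80 + 70 + 60 + 30 + 30 + 30 + 10 + 10 = 480.
Lower bound: ⌈480/100⌉ = 5 bins.
A packing using 6 bins:
  bin 1: 80 + 10 + 10 = 100
  bin 2: 80 = 80
  bin 3: 80 = 80
  bin 4: 70 + 30 = 100
  bin 5: 60 + 30 = 90
  bin 6: 30 = 30
No arrangement into 5 bins stays within capacity, so 6 is optimal.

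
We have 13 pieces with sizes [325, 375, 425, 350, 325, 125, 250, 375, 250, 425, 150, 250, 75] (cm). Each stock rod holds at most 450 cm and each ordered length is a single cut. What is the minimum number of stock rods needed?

Total = 425 + 425 + 375 + 375 + 350 + 325 + 325 + 250 + 250 + 250 + 150 + 125 + 75 = 3700 cm.
Lower bound: ⌈3700/450⌉ = 9 stock rods.
Also, 10 pieces each exceed 225 cm, and no two of those can share a stock rod, so at least 10 stock rods are needed.
A packing using 10 stock rods:
  stock rod 1: 425 = 425
  stock rod 2: 425 = 425
  stock rod 3: 375 + 75 = 450
  stock rod 4: 375 = 375
  stock rod 5: 350 = 350
  stock rod 6: 325 + 125 = 450
  stock rod 7: 325 = 325
  stock rod 8: 250 + 150 = 400
  stock rod 9: 250 = 250
  stock rod 10: 250 = 250
This matches the lower bound, so 10 is optimal.

10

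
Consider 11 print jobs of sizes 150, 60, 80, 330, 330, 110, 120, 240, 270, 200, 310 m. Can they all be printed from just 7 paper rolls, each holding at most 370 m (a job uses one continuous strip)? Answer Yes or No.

A valid assignment using 7 paper rolls:
  roll 1: 330 = 330
  roll 2: 330 = 330
  roll 3: 310 + 60 = 370
  roll 4: 270 + 80 = 350
  roll 5: 240 + 120 = 360
  roll 6: 200 + 150 = 350
  roll 7: 110 = 110
Every load is within 370 m, so 7 paper rolls suffice.

Yes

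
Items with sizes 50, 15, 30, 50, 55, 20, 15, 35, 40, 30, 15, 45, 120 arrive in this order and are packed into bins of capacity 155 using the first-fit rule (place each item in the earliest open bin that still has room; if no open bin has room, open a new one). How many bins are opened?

  50 → bin 1 (new)  [load 50/155]
  15 → bin 1  [load 65/155]
  30 → bin 1  [load 95/155]
  50 → bin 1  [load 145/155]
  55 → bin 2 (new)  [load 55/155]
  20 → bin 2  [load 75/155]
  15 → bin 2  [load 90/155]
  35 → bin 2  [load 125/155]
  40 → bin 3 (new)  [load 40/155]
  30 → bin 2  [load 155/155]
  15 → bin 3  [load 55/155]
  45 → bin 3  [load 100/155]
  120 → bin 4 (new)  [load 120/155]
4 bins opened.

4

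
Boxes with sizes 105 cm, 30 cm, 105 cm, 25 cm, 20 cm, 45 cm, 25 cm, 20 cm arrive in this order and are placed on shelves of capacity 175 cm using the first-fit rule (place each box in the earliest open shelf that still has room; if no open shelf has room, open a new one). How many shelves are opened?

3

  105 → shelf 1 (new)  [load 105/175]
  30 → shelf 1  [load 135/175]
  105 → shelf 2 (new)  [load 105/175]
  25 → shelf 1  [load 160/175]
  20 → shelf 2  [load 125/175]
  45 → shelf 2  [load 170/175]
  25 → shelf 3 (new)  [load 25/175]
  20 → shelf 3  [load 45/175]
3 shelves opened.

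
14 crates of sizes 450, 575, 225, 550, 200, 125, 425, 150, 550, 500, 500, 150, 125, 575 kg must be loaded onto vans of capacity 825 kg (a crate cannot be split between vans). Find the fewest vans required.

Total = 575 + 575 + 550 + 550 + 500 + 500 + 450 + 425 + 225 + 200 + 150 + 150 + 125 + 125 = 5100 kg.
Lower bound: ⌈5100/825⌉ = 7 vans.
Also, 8 crates each exceed 825/2 kg, and no two of those can share a van, so at least 8 vans are needed.
A packing using 8 vans:
  van 1: 575 + 225 = 800
  van 2: 575 + 200 = 775
  van 3: 550 + 150 + 125 = 825
  van 4: 550 + 150 + 125 = 825
  van 5: 500 = 500
  van 6: 500 = 500
  van 7: 450 = 450
  van 8: 425 = 425
This matches the lower bound, so 8 is optimal.

8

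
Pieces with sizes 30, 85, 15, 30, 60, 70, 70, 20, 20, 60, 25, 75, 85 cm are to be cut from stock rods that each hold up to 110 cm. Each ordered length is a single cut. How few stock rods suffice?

7

Total = 85 + 85 + 75 + 70 + 70 + 60 + 60 + 30 + 30 + 25 + 20 + 20 + 15 = 645 cm.
Lower bound: ⌈645/110⌉ = 6 stock rods.
Also, 7 pieces each exceed 55 cm, and no two of those can share a stock rod, so at least 7 stock rods are needed.
A packing using 7 stock rods:
  stock rod 1: 85 + 25 = 110
  stock rod 2: 85 + 20 = 105
  stock rod 3: 75 + 30 = 105
  stock rod 4: 70 + 30 = 100
  stock rod 5: 70 + 20 + 15 = 105
  stock rod 6: 60 = 60
  stock rod 7: 60 = 60
This matches the lower bound, so 7 is optimal.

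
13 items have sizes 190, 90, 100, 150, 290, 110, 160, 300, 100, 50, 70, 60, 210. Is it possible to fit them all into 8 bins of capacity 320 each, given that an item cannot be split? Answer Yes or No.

Yes

A valid assignment using 7 bins:
  bin 1: 300 = 300
  bin 2: 290 = 290
  bin 3: 210 + 110 = 320
  bin 4: 190 + 100 = 290
  bin 5: 160 + 150 = 310
  bin 6: 100 + 90 + 70 + 60 = 320
  bin 7: 50 = 50
That uses only 7 ≤ 8, so 8 bins are enough.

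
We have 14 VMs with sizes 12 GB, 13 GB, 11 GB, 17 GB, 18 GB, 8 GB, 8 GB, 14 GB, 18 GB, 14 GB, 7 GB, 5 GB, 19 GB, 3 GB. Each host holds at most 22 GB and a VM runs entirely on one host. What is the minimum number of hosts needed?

Total = 19 + 18 + 18 + 17 + 14 + 14 + 13 + 12 + 11 + 8 + 8 + 7 + 5 + 3 = 167 GB.
Lower bound: ⌈167/22⌉ = 8 hosts.
A packing using 9 hosts:
  host 1: 19 + 3 = 22
  host 2: 18 = 18
  host 3: 18 = 18
  host 4: 17 + 5 = 22
  host 5: 14 + 8 = 22
  host 6: 14 + 8 = 22
  host 7: 13 + 7 = 20
  host 8: 12 = 12
  host 9: 11 = 11
No arrangement into 8 hosts stays within capacity, so 9 is optimal.

9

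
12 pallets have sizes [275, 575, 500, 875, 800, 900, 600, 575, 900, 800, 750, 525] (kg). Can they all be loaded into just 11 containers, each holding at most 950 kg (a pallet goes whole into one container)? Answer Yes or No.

Yes

A valid assignment using 11 containers:
  container 1: 900 = 900
  container 2: 900 = 900
  container 3: 875 = 875
  container 4: 800 = 800
  container 5: 800 = 800
  container 6: 750 = 750
  container 7: 600 + 275 = 875
  container 8: 575 = 575
  container 9: 575 = 575
  container 10: 525 = 525
  container 11: 500 = 500
Every load is within 950 kg, so 11 containers suffice.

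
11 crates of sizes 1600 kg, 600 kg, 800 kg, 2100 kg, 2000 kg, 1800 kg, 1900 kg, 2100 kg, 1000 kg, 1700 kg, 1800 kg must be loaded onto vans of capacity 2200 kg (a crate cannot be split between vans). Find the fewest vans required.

9

Total = 2100 + 2100 + 2000 + 1900 + 1800 + 1800 + 1700 + 1600 + 1000 + 800 + 600 = 17400 kg.
Lower bound: ⌈17400/2200⌉ = 8 vans.
A packing using 9 vans:
  van 1: 2100 = 2100
  van 2: 2100 = 2100
  van 3: 2000 = 2000
  van 4: 1900 = 1900
  van 5: 1800 = 1800
  van 6: 1800 = 1800
  van 7: 1700 = 1700
  van 8: 1600 + 600 = 2200
  van 9: 1000 + 800 = 1800
No arrangement into 8 vans stays within capacity, so 9 is optimal.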